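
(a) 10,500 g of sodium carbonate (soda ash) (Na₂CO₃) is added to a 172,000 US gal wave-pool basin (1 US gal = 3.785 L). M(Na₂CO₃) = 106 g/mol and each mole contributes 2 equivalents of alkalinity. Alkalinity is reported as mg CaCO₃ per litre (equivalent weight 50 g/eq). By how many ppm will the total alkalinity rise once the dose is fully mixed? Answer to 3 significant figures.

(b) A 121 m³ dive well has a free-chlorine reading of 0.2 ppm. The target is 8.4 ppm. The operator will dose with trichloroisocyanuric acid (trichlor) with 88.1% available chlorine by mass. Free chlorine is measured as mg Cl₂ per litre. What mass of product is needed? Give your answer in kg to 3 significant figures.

(a) 15.2 ppm; (b) 1.13 kg

(a) Volume: 172,000 US gal × 3.785 L/gal = 651,020 L.
(a) Moles of Na₂CO₃: 10,500 g ÷ 106 g/mol = 99.06 mol → 198.1 eq of alkalinity.
(a) As CaCO₃: 198.1 eq × 50 g/eq = 9906 g.
(a) Rise: 9906 g / 651,020 L × 1000 = 15.22 mg/L.

(b) Volume: 121 m³ = 121,000 L.
(b) Chlorine deficit: 8.4 − 0.2 = 8.2 ppm = 8.2 mg/L as Cl₂.
(b) Cl₂ equivalent needed: 8.2 mg/L × 121,000 L = 992,200 mg = 992.2 g.
(b) Product at 88.1% available chlorine: 992.2 / 0.881 = 1126 g.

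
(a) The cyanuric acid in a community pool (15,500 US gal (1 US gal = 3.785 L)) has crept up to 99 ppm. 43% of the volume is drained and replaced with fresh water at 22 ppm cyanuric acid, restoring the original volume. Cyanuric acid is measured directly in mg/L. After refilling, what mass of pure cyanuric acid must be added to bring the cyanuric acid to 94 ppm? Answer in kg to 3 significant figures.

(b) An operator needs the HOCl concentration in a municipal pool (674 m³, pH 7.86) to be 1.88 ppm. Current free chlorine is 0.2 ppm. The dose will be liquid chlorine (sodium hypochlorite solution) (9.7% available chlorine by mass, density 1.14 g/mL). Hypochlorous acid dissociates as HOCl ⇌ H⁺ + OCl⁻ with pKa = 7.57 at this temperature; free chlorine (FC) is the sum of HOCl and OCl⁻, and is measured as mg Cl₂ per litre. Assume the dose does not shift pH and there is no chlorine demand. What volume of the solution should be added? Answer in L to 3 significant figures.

(a) 1.65 kg; (b) 32.6 L

(a) Volume: 15,500 US gal × 3.785 L/gal = 58,668 L.
(a) After draining 43% and refilling: 99 × 0.57 + 22 × 0.43 = 65.89 ppm.
(a) Deficit to target: 94 − 65.89 = 28.11 mg/L.
(a) Mass: 28.11 mg/L × 58,668 L = 1649 g cyanuric acid.

(b) Volume: 674 m³ = 674,000 L.
(b) [OCl⁻]/[HOCl] = 10^(pH − pKa) = 10^(7.86 − 7.57) = 1.95; fraction as HOCl = 1/(1 + 1.95) = 0.339.
(b) Free chlorine required for 1.88 ppm HOCl: 1.88 / 0.339 = 5.546 ppm.
(b) FC to add: 5.546 − 0.2 = 5.346 mg/L as Cl₂.
(b) Cl₂ equivalent: 5.346 mg/L × 674,000 L = 3603 g.
(b) Product at 9.7% available Cl: 3603 / 0.097 = 37,140 g.
(b) Volume: 37,140 g ÷ 1.14 g/mL = 32,580 mL.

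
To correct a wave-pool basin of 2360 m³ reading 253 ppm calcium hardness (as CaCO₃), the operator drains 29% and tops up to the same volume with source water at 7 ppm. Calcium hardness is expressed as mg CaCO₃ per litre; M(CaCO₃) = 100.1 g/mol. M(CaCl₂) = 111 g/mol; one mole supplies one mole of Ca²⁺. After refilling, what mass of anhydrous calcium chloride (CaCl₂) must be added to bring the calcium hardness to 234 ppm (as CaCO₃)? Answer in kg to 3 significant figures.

137 kg

Volume: 2360 m³ = 2,360,000 L.
After draining 29% and refilling: 253 × 0.71 + 7 × 0.29 = 181.66 ppm.
Deficit to target: 234 − 181.66 = 52.34 mg/L.
As CaCO₃: 52.34 mg/L × 2,360,000 L = 123,500 g; ÷ 100.1 = 1234 mol Ca²⁺.
Mass: 1234 × 111 = 137,000 g.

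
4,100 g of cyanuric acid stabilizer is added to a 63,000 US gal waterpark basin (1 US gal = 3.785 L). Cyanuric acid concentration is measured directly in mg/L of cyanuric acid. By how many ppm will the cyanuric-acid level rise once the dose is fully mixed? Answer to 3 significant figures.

17.2 ppm

Volume: 63,000 US gal × 3.785 L/gal = 238,455 L.
Rise: 4,100 g / 238,455 L × 1000 = 17.19 mg/L.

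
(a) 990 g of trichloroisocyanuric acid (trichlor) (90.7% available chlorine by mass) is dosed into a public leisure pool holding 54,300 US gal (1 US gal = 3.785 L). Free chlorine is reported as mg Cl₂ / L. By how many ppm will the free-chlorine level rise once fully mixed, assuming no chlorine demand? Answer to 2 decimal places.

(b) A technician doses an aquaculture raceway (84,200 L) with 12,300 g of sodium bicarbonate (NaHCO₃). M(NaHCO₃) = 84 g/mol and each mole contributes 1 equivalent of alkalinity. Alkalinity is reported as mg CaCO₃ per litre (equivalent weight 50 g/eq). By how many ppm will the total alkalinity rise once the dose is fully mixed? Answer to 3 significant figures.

(a) Volume: 54,300 US gal × 3.785 L/gal = 205,526 L.
(a) Available chlorine delivered: 990 g × 0.907 = 897.9 g as Cl₂.
(a) Concentration rise: 897.9 g / 205,526 L = 4.369 mg/L = 4.37 ppm.

(b) Moles of NaHCO₃: 12,300 g ÷ 84 g/mol = 146.4 mol → 146.4 eq of alkalinity.
(b) As CaCO₃: 146.4 eq × 50 g/eq = 7321 g.
(b) Rise: 7321 g / 84,200 L × 1000 = 86.95 mg/L.

(a) 4.37 ppm; (b) 87.0 ppm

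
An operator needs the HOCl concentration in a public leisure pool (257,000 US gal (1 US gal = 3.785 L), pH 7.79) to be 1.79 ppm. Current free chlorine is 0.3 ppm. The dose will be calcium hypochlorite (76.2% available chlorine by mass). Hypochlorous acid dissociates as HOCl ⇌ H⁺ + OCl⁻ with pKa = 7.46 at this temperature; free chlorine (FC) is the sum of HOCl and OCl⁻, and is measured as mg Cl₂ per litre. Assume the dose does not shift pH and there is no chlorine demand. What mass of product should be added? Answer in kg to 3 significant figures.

Volume: 257,000 US gal × 3.785 L/gal = 972,745 L.
[OCl⁻]/[HOCl] = 10^(pH − pKa) = 10^(7.79 − 7.46) = 2.138; fraction as HOCl = 1/(1 + 2.138) = 0.3187.
Free chlorine required for 1.79 ppm HOCl: 1.79 / 0.3187 = 5.617 ppm.
FC to add: 5.617 − 0.3 = 5.317 mg/L as Cl₂.
Cl₂ equivalent: 5.317 mg/L × 972,745 L = 5172 g.
Product at 76.2% available Cl: 5172 / 0.762 = 6787 g.

6.79 kg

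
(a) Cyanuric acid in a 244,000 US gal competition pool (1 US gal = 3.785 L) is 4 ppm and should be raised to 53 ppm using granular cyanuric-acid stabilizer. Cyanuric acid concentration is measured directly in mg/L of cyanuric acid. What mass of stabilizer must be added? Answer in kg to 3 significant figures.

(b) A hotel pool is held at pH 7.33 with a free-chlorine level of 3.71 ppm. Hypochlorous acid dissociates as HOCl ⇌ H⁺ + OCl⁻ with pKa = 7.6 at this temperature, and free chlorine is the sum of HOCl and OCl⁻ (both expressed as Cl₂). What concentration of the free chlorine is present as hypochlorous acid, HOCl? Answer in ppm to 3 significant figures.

(a) 45.3 kg; (b) 2.41 ppm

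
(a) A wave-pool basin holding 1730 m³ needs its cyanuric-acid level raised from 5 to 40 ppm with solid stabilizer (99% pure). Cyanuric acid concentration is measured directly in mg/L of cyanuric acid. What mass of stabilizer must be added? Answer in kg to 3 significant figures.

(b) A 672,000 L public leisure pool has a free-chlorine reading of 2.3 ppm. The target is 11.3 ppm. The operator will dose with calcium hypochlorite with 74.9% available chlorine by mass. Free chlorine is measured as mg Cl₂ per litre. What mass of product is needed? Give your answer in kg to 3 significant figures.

(a) 61.2 kg; (b) 8.07 kg

(a) Volume: 1730 m³ = 1,730,000 L.
(a) CYA to add: (40 − 5) = 35 mg/L × 1,730,000 L = 60,550 g cyanuric acid.
(a) At 99% purity: 60,550 / 0.99 = 61,160 g product.

(b) Chlorine deficit: 11.3 − 2.3 = 9 ppm = 9 mg/L as Cl₂.
(b) Cl₂ equivalent needed: 9 mg/L × 672,000 L = 6,048,000 mg = 6048 g.
(b) Product at 74.9% available chlorine: 6048 / 0.749 = 8075 g.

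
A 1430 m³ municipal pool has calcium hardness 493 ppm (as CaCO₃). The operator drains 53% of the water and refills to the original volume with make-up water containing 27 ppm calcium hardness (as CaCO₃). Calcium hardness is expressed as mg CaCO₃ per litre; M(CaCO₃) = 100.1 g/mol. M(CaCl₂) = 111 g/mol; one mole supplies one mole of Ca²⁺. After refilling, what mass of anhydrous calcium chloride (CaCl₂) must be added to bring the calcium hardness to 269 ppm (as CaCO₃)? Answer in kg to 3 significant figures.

Volume: 1430 m³ = 1,430,000 L.
After draining 53% and refilling: 493 × 0.47 + 27 × 0.53 = 246.02 ppm.
Deficit to target: 269 − 246.02 = 22.98 mg/L.
As CaCO₃: 22.98 mg/L × 1,430,000 L = 32,860 g; ÷ 100.1 = 328.3 mol Ca²⁺.
Mass: 328.3 × 111 = 36,440 g.

36.4 kg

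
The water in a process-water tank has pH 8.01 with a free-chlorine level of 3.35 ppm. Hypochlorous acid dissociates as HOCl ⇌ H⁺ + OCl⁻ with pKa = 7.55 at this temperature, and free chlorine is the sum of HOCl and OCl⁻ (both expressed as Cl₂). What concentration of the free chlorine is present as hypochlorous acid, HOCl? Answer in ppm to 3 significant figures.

[OCl⁻]/[HOCl] = 10^(pH − pKa) = 10^(8.01 − 7.55) = 10^0.46 = 2.884.
Fraction as HOCl = 1 / (1 + 2.884) = 0.2575.
HOCl = 0.2575 × 3.35 ppm = 0.8625 ppm.

0.863 ppm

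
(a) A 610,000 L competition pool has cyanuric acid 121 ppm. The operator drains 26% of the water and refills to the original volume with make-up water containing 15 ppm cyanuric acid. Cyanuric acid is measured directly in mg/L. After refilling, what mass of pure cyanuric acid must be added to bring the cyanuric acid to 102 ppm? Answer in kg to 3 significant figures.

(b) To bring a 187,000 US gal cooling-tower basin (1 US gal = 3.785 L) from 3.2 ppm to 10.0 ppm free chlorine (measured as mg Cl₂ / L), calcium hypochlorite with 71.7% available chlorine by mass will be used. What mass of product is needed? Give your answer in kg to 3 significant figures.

(a) After draining 26% and refilling: 121 × 0.74 + 15 × 0.26 = 93.44 ppm.
(a) Deficit to target: 102 − 93.44 = 8.56 mg/L.
(a) Mass: 8.56 mg/L × 610,000 L = 5222 g cyanuric acid.

(b) Volume: 187,000 US gal × 3.785 L/gal = 707,795 L.
(b) Chlorine deficit: 10.0 − 3.2 = 6.8 ppm = 6.8 mg/L as Cl₂.
(b) Cl₂ equivalent needed: 6.8 mg/L × 707,795 L = 4,813,000 mg = 4813 g.
(b) Product at 71.7% available chlorine: 4813 / 0.717 = 6713 g.

(a) 5.22 kg; (b) 6.71 kg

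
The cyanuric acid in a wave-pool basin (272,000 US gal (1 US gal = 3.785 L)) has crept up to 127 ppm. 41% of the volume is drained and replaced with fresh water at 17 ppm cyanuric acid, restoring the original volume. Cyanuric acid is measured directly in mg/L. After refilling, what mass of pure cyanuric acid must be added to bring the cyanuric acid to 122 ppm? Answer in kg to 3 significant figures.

Volume: 272,000 US gal × 3.785 L/gal = 1,029,520 L.
After draining 41% and refilling: 127 × 0.59 + 17 × 0.41 = 81.9 ppm.
Deficit to target: 122 − 81.9 = 40.1 mg/L.
Mass: 40.1 mg/L × 1,029,520 L = 41,280 g cyanuric acid.

41.3 kg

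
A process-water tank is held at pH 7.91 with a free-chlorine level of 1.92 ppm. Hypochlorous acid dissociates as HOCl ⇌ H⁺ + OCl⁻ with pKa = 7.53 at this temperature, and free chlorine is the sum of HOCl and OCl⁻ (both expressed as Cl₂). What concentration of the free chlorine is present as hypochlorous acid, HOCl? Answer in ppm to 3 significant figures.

[OCl⁻]/[HOCl] = 10^(pH − pKa) = 10^(7.91 − 7.53) = 10^0.38 = 2.399.
Fraction as HOCl = 1 / (1 + 2.399) = 0.2942.
HOCl = 0.2942 × 1.92 ppm = 0.5649 ppm.

0.565 ppm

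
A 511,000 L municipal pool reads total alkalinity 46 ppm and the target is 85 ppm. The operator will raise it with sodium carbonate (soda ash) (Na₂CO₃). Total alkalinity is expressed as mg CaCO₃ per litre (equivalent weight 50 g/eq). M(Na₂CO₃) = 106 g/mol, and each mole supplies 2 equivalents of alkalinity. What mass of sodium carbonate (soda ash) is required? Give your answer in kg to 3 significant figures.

Alkalinity to add: (85 − 46) = 39 mg/L as CaCO₃ × 511,000 L = 19,930 g as CaCO₃.
Equivalents: 19,930 g ÷ 50 g/eq = 398.6 eq.
Each mole of Na₂CO₃ supplies 2 eq, so 398.6 / 2 = 199.3 mol.
Mass: 199.3 mol × 106 g/mol = 21,120 g.

21.1 kg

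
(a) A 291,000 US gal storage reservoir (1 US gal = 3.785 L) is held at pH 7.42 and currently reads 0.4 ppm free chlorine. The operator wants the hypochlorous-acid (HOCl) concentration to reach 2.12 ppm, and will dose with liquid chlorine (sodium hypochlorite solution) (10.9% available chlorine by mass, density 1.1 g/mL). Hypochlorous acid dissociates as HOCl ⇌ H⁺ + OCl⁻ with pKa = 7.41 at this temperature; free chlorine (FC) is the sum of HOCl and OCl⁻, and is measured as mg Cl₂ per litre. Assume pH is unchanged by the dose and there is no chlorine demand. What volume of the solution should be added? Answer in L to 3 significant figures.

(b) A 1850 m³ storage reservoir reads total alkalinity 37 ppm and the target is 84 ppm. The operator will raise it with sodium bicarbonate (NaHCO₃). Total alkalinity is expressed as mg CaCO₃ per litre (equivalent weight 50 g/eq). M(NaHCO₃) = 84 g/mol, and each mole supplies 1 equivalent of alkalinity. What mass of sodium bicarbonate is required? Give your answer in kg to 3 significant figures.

(a) 35.7 L; (b) 146 kg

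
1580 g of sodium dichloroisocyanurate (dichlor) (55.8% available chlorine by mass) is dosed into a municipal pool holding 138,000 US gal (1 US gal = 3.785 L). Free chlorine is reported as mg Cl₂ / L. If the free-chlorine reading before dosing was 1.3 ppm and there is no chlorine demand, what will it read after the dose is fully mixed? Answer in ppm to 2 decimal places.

Volume: 138,000 US gal × 3.785 L/gal = 522,330 L.
Available chlorine delivered: 1580 g × 0.558 = 881.6 g as Cl₂.
Concentration rise: 881.6 g / 522,330 L = 1.688 mg/L = 1.69 ppm.
Final FC: 1.3 + 1.69 = 2.99 ppm.

2.99 ppm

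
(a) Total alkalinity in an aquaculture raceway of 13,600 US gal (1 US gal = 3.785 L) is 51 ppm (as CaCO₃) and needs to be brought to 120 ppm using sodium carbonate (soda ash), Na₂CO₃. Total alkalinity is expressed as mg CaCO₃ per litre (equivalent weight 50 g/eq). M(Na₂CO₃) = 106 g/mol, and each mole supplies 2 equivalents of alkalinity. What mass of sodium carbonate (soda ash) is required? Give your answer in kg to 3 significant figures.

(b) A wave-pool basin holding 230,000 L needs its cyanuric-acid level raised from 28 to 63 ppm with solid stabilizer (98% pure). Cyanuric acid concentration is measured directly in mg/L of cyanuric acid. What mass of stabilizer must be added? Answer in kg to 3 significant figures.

(a) 3.76 kg; (b) 8.21 kg

(a) Volume: 13,600 US gal × 3.785 L/gal = 51,476 L.
(a) Alkalinity to add: (120 − 51) = 69 mg/L as CaCO₃ × 51,476 L = 3552 g as CaCO₃.
(a) Equivalents: 3552 g ÷ 50 g/eq = 71.04 eq.
(a) Each mole of Na₂CO₃ supplies 2 eq, so 71.04 / 2 = 35.52 mol.
(a) Mass: 35.52 mol × 106 g/mol = 3765 g.

(b) CYA to add: (63 − 28) = 35 mg/L × 230,000 L = 8050 g cyanuric acid.
(b) At 98% purity: 8050 / 0.98 = 8214 g product.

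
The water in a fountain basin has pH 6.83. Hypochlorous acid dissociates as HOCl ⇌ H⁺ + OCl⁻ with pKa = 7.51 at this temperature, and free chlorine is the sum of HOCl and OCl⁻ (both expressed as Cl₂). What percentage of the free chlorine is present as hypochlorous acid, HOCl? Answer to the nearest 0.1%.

[OCl⁻]/[HOCl] = 10^(pH − pKa) = 10^(6.83 − 7.51) = 10^-0.68 = 0.2089.
Fraction as HOCl = 1 / (1 + 0.2089) = 0.8272.

82.7%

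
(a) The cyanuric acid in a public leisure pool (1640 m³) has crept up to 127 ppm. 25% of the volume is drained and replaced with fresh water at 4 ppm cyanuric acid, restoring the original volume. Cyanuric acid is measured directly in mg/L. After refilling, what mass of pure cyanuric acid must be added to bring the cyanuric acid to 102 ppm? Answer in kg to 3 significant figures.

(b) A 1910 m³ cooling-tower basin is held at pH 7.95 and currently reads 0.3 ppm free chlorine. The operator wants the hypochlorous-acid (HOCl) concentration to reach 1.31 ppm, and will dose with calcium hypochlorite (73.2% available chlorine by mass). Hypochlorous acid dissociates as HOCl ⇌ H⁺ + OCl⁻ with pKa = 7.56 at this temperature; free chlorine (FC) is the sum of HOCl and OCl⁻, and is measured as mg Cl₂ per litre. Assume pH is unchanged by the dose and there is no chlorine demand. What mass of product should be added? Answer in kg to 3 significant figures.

(a) 9.43 kg; (b) 11.0 kg

(a) Volume: 1640 m³ = 1,640,000 L.
(a) After draining 25% and refilling: 127 × 0.75 + 4 × 0.25 = 96.25 ppm.
(a) Deficit to target: 102 − 96.25 = 5.75 mg/L.
(a) Mass: 5.75 mg/L × 1,640,000 L = 9430 g cyanuric acid.

(b) Volume: 1910 m³ = 1,910,000 L.
(b) [OCl⁻]/[HOCl] = 10^(pH − pKa) = 10^(7.95 − 7.56) = 2.455; fraction as HOCl = 1/(1 + 2.455) = 0.2895.
(b) Free chlorine required for 1.31 ppm HOCl: 1.31 / 0.2895 = 4.526 ppm.
(b) FC to add: 4.526 − 0.3 = 4.226 mg/L as Cl₂.
(b) Cl₂ equivalent: 4.226 mg/L × 1,910,000 L = 8071 g.
(b) Product at 73.2% available Cl: 8071 / 0.732 = 11,030 g.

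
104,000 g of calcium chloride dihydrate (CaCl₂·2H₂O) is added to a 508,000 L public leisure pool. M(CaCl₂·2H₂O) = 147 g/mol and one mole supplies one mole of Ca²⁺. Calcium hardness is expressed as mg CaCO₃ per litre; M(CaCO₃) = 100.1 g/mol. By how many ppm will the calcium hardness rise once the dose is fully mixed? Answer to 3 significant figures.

Moles of Ca²⁺: 104,000 g ÷ 147 g/mol = 707.5 mol.
As CaCO₃: 707.5 mol × 100.1 g/mol = 70,820 g.
Rise: 70,820 g / 508,000 L × 1000 = 139.4 mg/L.

139 ppm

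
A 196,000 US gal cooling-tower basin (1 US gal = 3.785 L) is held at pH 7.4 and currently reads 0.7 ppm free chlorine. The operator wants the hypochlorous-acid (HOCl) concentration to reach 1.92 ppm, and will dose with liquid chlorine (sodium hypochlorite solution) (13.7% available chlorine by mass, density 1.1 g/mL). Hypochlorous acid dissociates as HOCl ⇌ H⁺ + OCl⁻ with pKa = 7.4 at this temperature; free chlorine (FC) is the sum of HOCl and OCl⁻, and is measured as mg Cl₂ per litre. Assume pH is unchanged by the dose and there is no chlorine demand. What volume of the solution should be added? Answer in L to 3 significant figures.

15.5 L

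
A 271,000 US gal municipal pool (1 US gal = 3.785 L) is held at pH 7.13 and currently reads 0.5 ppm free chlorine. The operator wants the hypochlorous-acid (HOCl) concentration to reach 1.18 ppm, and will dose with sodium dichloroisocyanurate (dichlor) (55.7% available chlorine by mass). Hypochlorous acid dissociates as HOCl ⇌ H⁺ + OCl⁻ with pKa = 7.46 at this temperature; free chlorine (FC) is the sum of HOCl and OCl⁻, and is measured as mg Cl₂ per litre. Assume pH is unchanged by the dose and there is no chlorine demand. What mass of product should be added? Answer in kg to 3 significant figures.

2.27 kg

Volume: 271,000 US gal × 3.785 L/gal = 1,025,735 L.
[OCl⁻]/[HOCl] = 10^(pH − pKa) = 10^(7.13 − 7.46) = 0.4677; fraction as HOCl = 1/(1 + 0.4677) = 0.6813.
Free chlorine required for 1.18 ppm HOCl: 1.18 / 0.6813 = 1.732 ppm.
FC to add: 1.732 − 0.5 = 1.232 mg/L as Cl₂.
Cl₂ equivalent: 1.232 mg/L × 1,025,735 L = 1264 g.
Product at 55.7% available Cl: 1264 / 0.557 = 2269 g.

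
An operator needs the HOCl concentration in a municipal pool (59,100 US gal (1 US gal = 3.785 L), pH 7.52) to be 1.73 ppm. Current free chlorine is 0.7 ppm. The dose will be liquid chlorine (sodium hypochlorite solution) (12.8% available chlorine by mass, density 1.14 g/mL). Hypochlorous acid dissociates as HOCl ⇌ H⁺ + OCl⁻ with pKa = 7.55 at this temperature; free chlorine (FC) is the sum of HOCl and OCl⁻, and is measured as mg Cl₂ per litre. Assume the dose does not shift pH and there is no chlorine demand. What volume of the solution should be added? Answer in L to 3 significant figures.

4.05 L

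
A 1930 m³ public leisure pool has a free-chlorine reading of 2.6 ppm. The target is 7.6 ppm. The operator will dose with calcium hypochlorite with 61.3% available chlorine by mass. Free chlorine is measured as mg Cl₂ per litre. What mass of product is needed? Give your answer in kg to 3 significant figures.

15.7 kg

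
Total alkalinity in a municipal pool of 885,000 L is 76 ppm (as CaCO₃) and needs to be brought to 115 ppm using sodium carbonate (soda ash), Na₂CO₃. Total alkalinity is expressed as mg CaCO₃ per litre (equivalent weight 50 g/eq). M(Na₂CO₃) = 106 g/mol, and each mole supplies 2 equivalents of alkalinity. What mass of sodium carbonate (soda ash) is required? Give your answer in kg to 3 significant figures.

Alkalinity to add: (115 − 76) = 39 mg/L as CaCO₃ × 885,000 L = 34,520 g as CaCO₃.
Equivalents: 34,520 g ÷ 50 g/eq = 690.3 eq.
Each mole of Na₂CO₃ supplies 2 eq, so 690.3 / 2 = 345.1 mol.
Mass: 345.1 mol × 106 g/mol = 36,590 g.

36.6 kg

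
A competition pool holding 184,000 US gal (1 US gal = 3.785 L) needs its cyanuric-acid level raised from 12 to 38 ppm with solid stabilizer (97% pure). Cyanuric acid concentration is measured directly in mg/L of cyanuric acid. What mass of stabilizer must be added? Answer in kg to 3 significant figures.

Volume: 184,000 US gal × 3.785 L/gal = 696,440 L.
CYA to add: (38 − 12) = 26 mg/L × 696,440 L = 18,110 g cyanuric acid.
At 97% purity: 18,110 / 0.97 = 18,670 g product.

18.7 kg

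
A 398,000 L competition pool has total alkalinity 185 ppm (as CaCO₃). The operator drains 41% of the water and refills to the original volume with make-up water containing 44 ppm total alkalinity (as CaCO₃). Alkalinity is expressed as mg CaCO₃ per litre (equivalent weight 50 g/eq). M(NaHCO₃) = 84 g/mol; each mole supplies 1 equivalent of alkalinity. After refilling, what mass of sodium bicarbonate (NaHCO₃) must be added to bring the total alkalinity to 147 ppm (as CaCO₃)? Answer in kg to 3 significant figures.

13.2 kg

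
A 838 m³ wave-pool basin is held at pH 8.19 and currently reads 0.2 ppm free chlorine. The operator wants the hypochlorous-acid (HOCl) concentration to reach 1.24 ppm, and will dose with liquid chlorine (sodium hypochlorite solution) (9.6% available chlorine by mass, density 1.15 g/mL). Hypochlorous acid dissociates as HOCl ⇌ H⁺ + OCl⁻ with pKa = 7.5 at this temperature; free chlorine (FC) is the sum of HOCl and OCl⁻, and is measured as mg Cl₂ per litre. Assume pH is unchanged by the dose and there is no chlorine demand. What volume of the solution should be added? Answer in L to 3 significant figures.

54.0 L

Volume: 838 m³ = 838,000 L.
[OCl⁻]/[HOCl] = 10^(pH − pKa) = 10^(8.19 − 7.5) = 4.898; fraction as HOCl = 1/(1 + 4.898) = 0.1696.
Free chlorine required for 1.24 ppm HOCl: 1.24 / 0.1696 = 7.313 ppm.
FC to add: 7.313 − 0.2 = 7.113 mg/L as Cl₂.
Cl₂ equivalent: 7.113 mg/L × 838,000 L = 5961 g.
Product at 9.6% available Cl: 5961 / 0.096 = 62,090 g.
Volume: 62,090 g ÷ 1.15 g/mL = 53,990 mL.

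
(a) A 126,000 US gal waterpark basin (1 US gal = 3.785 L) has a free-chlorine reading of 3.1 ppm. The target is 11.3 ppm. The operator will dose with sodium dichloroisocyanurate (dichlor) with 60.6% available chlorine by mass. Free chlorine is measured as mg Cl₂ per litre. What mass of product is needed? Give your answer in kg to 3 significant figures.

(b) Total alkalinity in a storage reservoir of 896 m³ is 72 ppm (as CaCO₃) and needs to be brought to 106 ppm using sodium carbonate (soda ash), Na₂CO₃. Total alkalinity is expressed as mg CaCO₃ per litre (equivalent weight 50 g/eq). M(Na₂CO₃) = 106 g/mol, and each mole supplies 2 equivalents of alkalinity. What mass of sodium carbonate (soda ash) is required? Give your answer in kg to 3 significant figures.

(a) 6.45 kg; (b) 32.3 kg

(a) Volume: 126,000 US gal × 3.785 L/gal = 476,910 L.
(a) Chlorine deficit: 11.3 − 3.1 = 8.2 ppm = 8.2 mg/L as Cl₂.
(a) Cl₂ equivalent needed: 8.2 mg/L × 476,910 L = 3,911,000 mg = 3911 g.
(a) Product at 60.6% available chlorine: 3911 / 0.606 = 6453 g.

(b) Volume: 896 m³ = 896,000 L.
(b) Alkalinity to add: (106 − 72) = 34 mg/L as CaCO₃ × 896,000 L = 30,460 g as CaCO₃.
(b) Equivalents: 30,460 g ÷ 50 g/eq = 609.3 eq.
(b) Each mole of Na₂CO₃ supplies 2 eq, so 609.3 / 2 = 304.6 mol.
(b) Mass: 304.6 mol × 106 g/mol = 32,290 g.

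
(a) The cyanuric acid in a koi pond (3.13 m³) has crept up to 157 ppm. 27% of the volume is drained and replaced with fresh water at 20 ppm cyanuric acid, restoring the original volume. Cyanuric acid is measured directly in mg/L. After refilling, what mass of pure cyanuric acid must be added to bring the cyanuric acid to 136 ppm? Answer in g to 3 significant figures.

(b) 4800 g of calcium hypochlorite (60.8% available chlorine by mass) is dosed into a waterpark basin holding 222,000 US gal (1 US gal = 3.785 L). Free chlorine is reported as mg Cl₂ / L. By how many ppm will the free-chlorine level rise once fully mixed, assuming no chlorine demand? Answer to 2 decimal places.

(a) 50.0 g; (b) 3.47 ppm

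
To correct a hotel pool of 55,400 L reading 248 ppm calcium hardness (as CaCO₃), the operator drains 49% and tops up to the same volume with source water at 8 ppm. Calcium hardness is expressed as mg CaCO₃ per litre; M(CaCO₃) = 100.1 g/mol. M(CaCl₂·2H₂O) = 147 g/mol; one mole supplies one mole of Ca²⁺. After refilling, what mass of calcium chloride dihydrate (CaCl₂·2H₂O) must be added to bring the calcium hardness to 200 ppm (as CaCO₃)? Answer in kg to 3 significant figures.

After draining 49% and refilling: 248 × 0.51 + 8 × 0.49 = 130.4 ppm.
Deficit to target: 200 − 130.4 = 69.6 mg/L.
As CaCO₃: 69.6 mg/L × 55,400 L = 3856 g; ÷ 100.1 = 38.52 mol Ca²⁺.
Mass: 38.52 × 147 = 5662 g.

5.66 kg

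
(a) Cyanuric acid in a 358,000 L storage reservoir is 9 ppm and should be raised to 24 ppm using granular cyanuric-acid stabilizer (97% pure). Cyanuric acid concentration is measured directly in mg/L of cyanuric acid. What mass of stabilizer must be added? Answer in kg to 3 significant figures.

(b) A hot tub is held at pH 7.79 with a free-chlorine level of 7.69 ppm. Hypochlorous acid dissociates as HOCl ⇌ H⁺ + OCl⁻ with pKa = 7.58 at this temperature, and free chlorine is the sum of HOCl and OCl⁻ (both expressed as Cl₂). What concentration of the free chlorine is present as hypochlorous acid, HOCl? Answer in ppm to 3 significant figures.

(a) 5.54 kg; (b) 2.93 ppm

(a) CYA to add: (24 − 9) = 15 mg/L × 358,000 L = 5370 g cyanuric acid.
(a) At 97% purity: 5370 / 0.97 = 5536 g product.

(b) [OCl⁻]/[HOCl] = 10^(pH − pKa) = 10^(7.79 − 7.58) = 10^0.21 = 1.622.
(b) Fraction as HOCl = 1 / (1 + 1.622) = 0.3814.
(b) HOCl = 0.3814 × 7.69 ppm = 2.933 ppm.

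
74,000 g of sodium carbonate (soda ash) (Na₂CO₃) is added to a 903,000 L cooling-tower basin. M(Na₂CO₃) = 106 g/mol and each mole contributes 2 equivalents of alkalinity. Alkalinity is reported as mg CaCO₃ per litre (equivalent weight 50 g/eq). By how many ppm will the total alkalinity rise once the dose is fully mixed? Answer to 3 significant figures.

77.3 ppm

Moles of Na₂CO₃: 74,000 g ÷ 106 g/mol = 698.1 mol → 1396 eq of alkalinity.
As CaCO₃: 1396 eq × 50 g/eq = 69,810 g.
Rise: 69,810 g / 903,000 L × 1000 = 77.31 mg/L.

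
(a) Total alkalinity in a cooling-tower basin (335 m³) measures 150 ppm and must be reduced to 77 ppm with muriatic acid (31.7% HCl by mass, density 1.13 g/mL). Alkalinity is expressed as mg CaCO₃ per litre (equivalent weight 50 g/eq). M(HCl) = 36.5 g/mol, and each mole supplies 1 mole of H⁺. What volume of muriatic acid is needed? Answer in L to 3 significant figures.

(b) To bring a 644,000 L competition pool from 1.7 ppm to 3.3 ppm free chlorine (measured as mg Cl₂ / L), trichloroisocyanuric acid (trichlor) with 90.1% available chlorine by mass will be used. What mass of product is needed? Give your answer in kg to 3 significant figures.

(a) 49.8 L; (b) 1.14 kg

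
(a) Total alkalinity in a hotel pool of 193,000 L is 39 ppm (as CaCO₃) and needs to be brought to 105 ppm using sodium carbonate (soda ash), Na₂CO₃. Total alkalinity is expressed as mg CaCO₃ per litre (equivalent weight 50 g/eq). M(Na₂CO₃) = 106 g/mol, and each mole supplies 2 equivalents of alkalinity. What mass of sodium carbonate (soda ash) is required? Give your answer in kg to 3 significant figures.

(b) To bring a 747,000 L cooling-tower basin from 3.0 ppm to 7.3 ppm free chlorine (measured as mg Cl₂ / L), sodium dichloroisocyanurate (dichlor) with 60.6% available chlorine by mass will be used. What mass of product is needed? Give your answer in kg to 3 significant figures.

(a) Alkalinity to add: (105 − 39) = 66 mg/L as CaCO₃ × 193,000 L = 12,740 g as CaCO₃.
(a) Equivalents: 12,740 g ÷ 50 g/eq = 254.8 eq.
(a) Each mole of Na₂CO₃ supplies 2 eq, so 254.8 / 2 = 127.4 mol.
(a) Mass: 127.4 mol × 106 g/mol = 13,500 g.

(b) Chlorine deficit: 7.3 − 3.0 = 4.3 ppm = 4.3 mg/L as Cl₂.
(b) Cl₂ equivalent needed: 4.3 mg/L × 747,000 L = 3,212,000 mg = 3212 g.
(b) Product at 60.6% available chlorine: 3212 / 0.606 = 5300 g.

(a) 13.5 kg; (b) 5.30 kg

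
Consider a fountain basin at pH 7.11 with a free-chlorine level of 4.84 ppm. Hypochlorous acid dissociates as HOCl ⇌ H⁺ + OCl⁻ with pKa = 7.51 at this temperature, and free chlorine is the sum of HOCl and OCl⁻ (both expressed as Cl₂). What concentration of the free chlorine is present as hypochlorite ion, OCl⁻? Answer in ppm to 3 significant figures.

1.38 ppm

[OCl⁻]/[HOCl] = 10^(pH − pKa) = 10^(7.11 − 7.51) = 10^-0.40 = 0.3981.
Fraction as HOCl = 1 / (1 + 0.3981) = 0.7153.
OCl⁻ = (1 − 0.7153) × 4.84 ppm = 1.378 ppm.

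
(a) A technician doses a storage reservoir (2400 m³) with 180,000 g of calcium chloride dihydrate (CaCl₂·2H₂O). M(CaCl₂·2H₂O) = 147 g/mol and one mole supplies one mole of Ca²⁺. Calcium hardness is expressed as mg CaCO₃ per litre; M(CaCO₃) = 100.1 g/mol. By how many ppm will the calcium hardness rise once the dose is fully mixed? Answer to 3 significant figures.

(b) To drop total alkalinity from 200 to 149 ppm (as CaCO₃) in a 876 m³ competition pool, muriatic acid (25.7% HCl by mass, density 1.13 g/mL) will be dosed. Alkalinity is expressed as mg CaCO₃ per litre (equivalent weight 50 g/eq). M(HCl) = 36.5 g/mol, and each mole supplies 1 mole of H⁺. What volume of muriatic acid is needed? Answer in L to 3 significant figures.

(a) Volume: 2400 m³ = 2,400,000 L.
(a) Moles of Ca²⁺: 180,000 g ÷ 147 g/mol = 1224 mol.
(a) As CaCO₃: 1224 mol × 100.1 g/mol = 122,600 g.
(a) Rise: 122,600 g / 2,400,000 L × 1000 = 51.07 mg/L.

(b) Volume: 876 m³ = 876,000 L.
(b) Alkalinity to neutralize: (200 − 149) = 51 mg/L as CaCO₃ × 876,000 L = 44,680 g as CaCO₃.
(b) Equivalents of H⁺ required: 44,680 ÷ 50 g/eq = 893.5 eq = 893.5 mol HCl.
(b) Mass of HCl: 893.5 × 36.5 = 32,610 g.
(b) Mass of 25.7% solution: 32,610 / 0.257 = 126,900 g.
(b) Volume: 126,900 g ÷ 1.13 g/mL = 112,300 mL.

(a) 51.1 ppm; (b) 112 L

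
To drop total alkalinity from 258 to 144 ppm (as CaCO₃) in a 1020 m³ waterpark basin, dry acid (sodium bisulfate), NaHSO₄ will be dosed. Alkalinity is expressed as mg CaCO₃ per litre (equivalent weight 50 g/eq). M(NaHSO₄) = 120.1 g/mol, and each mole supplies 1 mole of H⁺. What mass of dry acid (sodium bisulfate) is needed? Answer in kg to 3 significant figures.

Volume: 1020 m³ = 1,020,000 L.
Alkalinity to neutralize: (258 − 144) = 114 mg/L as CaCO₃ × 1,020,000 L = 116,300 g as CaCO₃.
Equivalents of H⁺ required: 116,300 ÷ 50 g/eq = 2326 eq = 2326 mol NaHSO₄.
Mass of NaHSO₄: 2326 × 120.1 = 279,300 g.

279 kg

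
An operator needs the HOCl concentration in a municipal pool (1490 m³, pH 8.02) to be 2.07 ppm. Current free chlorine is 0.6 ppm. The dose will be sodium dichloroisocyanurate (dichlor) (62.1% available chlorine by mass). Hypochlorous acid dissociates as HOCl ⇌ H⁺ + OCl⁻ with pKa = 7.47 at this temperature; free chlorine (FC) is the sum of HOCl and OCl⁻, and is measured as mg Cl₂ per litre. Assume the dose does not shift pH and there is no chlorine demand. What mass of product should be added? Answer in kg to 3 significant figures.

Volume: 1490 m³ = 1,490,000 L.
[OCl⁻]/[HOCl] = 10^(pH − pKa) = 10^(8.02 − 7.47) = 3.548; fraction as HOCl = 1/(1 + 3.548) = 0.2199.
Free chlorine required for 2.07 ppm HOCl: 2.07 / 0.2199 = 9.415 ppm.
FC to add: 9.415 − 0.6 = 8.815 mg/L as Cl₂.
Cl₂ equivalent: 8.815 mg/L × 1,490,000 L = 13,130 g.
Product at 62.1% available Cl: 13,130 / 0.621 = 21,150 g.

21.1 kg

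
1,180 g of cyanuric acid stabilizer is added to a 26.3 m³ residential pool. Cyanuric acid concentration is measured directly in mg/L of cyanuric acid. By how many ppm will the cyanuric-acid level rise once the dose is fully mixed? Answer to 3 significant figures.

Volume: 26.3 m³ = 26,300 L.
Rise: 1,180 g / 26,300 L × 1000 = 44.87 mg/L.

44.9 ppm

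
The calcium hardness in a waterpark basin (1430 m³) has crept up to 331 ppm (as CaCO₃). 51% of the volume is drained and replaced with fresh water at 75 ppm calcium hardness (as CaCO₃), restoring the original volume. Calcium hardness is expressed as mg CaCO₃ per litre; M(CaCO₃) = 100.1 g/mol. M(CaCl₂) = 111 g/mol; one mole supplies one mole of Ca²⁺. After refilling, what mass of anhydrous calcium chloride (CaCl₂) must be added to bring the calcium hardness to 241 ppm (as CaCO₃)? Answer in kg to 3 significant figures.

Volume: 1430 m³ = 1,430,000 L.
After draining 51% and refilling: 331 × 0.49 + 75 × 0.51 = 200.44 ppm.
Deficit to target: 241 − 200.44 = 40.56 mg/L.
As CaCO₃: 40.56 mg/L × 1,430,000 L = 58,000 g; ÷ 100.1 = 579.4 mol Ca²⁺.
Mass: 579.4 × 111 = 64,320 g.

64.3 kg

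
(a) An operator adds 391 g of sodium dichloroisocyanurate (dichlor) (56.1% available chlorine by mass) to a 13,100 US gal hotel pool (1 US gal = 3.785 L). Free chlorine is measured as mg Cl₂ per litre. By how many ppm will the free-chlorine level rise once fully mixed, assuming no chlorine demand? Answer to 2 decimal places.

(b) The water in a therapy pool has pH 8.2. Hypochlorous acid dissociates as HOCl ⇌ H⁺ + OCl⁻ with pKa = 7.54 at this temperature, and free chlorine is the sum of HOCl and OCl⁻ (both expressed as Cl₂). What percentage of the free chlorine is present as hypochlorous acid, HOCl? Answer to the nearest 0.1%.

(a) 4.42 ppm; (b) 18.0%

(a) Volume: 13,100 US gal × 3.785 L/gal = 49,584 L.
(a) Available chlorine delivered: 391 g × 0.561 = 219.4 g as Cl₂.
(a) Concentration rise: 219.4 g / 49,584 L = 4.424 mg/L = 4.42 ppm.

(b) [OCl⁻]/[HOCl] = 10^(pH − pKa) = 10^(8.2 − 7.54) = 10^0.66 = 4.571.
(b) Fraction as HOCl = 1 / (1 + 4.571) = 0.1795.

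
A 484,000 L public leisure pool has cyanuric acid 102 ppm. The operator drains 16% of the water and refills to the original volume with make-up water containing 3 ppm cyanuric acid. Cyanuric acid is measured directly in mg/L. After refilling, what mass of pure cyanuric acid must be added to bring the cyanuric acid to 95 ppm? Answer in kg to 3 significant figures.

After draining 16% and refilling: 102 × 0.84 + 3 × 0.16 = 86.16 ppm.
Deficit to target: 95 − 86.16 = 8.84 mg/L.
Mass: 8.84 mg/L × 484,000 L = 4279 g cyanuric acid.

4.28 kg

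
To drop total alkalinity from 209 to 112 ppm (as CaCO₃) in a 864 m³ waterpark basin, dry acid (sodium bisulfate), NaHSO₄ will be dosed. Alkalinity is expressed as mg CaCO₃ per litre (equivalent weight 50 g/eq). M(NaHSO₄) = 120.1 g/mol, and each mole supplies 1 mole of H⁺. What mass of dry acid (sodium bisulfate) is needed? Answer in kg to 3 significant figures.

Volume: 864 m³ = 864,000 L.
Alkalinity to neutralize: (209 − 112) = 97 mg/L as CaCO₃ × 864,000 L = 83,810 g as CaCO₃.
Equivalents of H⁺ required: 83,810 ÷ 50 g/eq = 1676 eq = 1676 mol NaHSO₄.
Mass of NaHSO₄: 1676 × 120.1 = 201,300 g.

201 kg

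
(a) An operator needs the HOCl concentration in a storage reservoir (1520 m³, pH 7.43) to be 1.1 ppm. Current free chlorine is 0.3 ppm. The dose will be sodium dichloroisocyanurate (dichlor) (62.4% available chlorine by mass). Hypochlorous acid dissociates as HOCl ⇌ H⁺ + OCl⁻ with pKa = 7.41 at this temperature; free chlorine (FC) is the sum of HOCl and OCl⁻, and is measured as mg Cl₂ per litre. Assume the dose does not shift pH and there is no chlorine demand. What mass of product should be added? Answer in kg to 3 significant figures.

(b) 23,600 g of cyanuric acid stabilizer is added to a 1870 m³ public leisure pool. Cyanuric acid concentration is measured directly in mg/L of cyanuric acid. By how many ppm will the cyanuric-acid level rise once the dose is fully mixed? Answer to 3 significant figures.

(a) Volume: 1520 m³ = 1,520,000 L.
(a) [OCl⁻]/[HOCl] = 10^(pH − pKa) = 10^(7.43 − 7.41) = 1.047; fraction as HOCl = 1/(1 + 1.047) = 0.4885.
(a) Free chlorine required for 1.1 ppm HOCl: 1.1 / 0.4885 = 2.252 ppm.
(a) FC to add: 2.252 − 0.3 = 1.952 mg/L as Cl₂.
(a) Cl₂ equivalent: 1.952 mg/L × 1,520,000 L = 2967 g.
(a) Product at 62.4% available Cl: 2967 / 0.624 = 4754 g.

(b) Volume: 1870 m³ = 1,870,000 L.
(b) Rise: 23,600 g / 1,870,000 L × 1000 = 12.62 mg/L.

(a) 4.75 kg; (b) 12.6 ppm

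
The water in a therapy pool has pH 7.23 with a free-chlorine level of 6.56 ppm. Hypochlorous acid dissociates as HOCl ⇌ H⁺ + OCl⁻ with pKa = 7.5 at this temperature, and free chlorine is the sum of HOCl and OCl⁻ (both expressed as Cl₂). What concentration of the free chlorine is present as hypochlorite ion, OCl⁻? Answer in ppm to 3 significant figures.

2.29 ppm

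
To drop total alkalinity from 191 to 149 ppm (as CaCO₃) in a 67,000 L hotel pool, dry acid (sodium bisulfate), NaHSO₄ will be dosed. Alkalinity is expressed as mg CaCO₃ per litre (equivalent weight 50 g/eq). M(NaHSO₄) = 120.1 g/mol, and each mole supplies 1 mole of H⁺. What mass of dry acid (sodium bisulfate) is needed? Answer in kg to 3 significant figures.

Alkalinity to neutralize: (191 − 149) = 42 mg/L as CaCO₃ × 67,000 L = 2814 g as CaCO₃.
Equivalents of H⁺ required: 2814 ÷ 50 g/eq = 56.28 eq = 56.28 mol NaHSO₄.
Mass of NaHSO₄: 56.28 × 120.1 = 6759 g.

6.76 kg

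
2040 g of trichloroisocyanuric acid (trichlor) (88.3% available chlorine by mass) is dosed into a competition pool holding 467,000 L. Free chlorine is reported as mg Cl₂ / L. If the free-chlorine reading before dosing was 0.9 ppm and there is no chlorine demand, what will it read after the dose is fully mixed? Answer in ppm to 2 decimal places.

4.76 ppm

Available chlorine delivered: 2040 g × 0.883 = 1801 g as Cl₂.
Concentration rise: 1801 g / 467,000 L = 3.857 mg/L = 3.86 ppm.
Final FC: 0.9 + 3.86 = 4.76 ppm.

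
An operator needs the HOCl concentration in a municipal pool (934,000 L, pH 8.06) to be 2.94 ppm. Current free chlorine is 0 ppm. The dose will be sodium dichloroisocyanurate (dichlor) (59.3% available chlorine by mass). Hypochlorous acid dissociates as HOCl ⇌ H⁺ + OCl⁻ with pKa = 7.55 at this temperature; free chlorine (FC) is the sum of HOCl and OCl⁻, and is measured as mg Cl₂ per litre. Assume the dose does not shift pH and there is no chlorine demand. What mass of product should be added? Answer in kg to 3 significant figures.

19.6 kg

[OCl⁻]/[HOCl] = 10^(pH − pKa) = 10^(8.06 − 7.55) = 3.236; fraction as HOCl = 1/(1 + 3.236) = 0.2361.
Free chlorine required for 2.94 ppm HOCl: 2.94 / 0.2361 = 12.45 ppm.
FC to add: 12.45 − 0 = 12.45 mg/L as Cl₂.
Cl₂ equivalent: 12.45 mg/L × 934,000 L = 11,630 g.
Product at 59.3% available Cl: 11,630 / 0.593 = 19,620 g.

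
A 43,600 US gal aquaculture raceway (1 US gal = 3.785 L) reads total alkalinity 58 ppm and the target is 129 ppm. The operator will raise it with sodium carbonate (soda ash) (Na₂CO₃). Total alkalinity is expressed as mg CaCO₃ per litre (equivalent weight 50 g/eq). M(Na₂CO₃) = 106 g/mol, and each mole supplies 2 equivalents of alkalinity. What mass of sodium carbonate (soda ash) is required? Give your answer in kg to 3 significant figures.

12.4 kg

Volume: 43,600 US gal × 3.785 L/gal = 165,026 L.
Alkalinity to add: (129 − 58) = 71 mg/L as CaCO₃ × 165,026 L = 11,720 g as CaCO₃.
Equivalents: 11,720 g ÷ 50 g/eq = 234.3 eq.
Each mole of Na₂CO₃ supplies 2 eq, so 234.3 / 2 = 117.2 mol.
Mass: 117.2 mol × 106 g/mol = 12,420 g.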